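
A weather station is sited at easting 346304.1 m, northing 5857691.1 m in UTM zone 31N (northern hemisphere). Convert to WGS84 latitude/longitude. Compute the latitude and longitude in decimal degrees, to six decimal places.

lat 52.847000°, lon 0.717700°

Zone 31N: λ₀ = 3°, k₀ = 0.9996, false easting 500000 m.
Meridian distance M = (N − FN)/k₀ = 5860035.1 m.
Inverse transverse Mercator on WGS84 gives φ = 52.84699981°, λ = 0.71770045°.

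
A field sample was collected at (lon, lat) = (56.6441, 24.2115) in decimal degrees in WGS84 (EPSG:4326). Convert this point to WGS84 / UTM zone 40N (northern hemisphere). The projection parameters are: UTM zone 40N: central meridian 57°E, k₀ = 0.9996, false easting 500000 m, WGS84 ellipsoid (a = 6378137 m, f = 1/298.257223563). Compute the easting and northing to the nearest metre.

E 463860 m, N 2677689 m

Zone 40 central meridian λ₀ = 6×40 − 183 = 57°; Δλ = -0.3559°.
Transverse Mercator on WGS84 with k₀ = 0.9996 gives E = 463860.280 m, N = 2677688.887 m.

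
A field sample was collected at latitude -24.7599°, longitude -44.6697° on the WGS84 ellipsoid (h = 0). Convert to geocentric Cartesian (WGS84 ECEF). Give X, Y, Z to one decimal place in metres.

WGS84: a = 6378137 m, e² = 0.006694380; N(φ) = a/√(1−e²sin²φ) = 6381885.045 m.
X = (N+h)·cosφ·cosλ = 4121382.786 m; Y = (N+h)·cosφ·sinλ = -4074136.548 m; Z = (N(1−e²)+h)·sinφ = -2654946.692 m.

X 4121382.8 m, Y -4074136.5 m, Z -2654946.7 m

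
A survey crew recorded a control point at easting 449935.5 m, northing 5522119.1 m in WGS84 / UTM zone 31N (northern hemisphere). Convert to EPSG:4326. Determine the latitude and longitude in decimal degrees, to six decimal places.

Zone 31N: λ₀ = 3°, k₀ = 0.9996, false easting 500000 m.
Meridian distance M = (N − FN)/k₀ = 5524328.8 m.
Inverse transverse Mercator on WGS84 gives φ = 49.84940011°, λ = 2.30359966°.

lat 49.849400°, lon 2.303600°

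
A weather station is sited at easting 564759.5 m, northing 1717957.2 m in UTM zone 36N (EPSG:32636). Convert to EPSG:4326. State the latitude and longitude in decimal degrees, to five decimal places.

lat 15.53830°, lon 33.60390°

Zone 36N: λ₀ = 33°, k₀ = 0.9996, false easting 500000 m.
Meridian distance M = (N − FN)/k₀ = 1718644.7 m.
Inverse transverse Mercator on WGS84 gives φ = 15.53829992°, λ = 33.60389975°.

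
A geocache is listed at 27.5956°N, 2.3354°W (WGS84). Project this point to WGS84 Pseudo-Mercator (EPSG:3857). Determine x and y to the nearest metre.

x -259976 m, y 3198083 m

Web Mercator is spherical with R = a = 6378137 m.
x = R·λ = 6378137 × -0.040760419 = -259975.539 m.
y = R·ln tan(π/4 + φ/2) = 6378137 × 0.501413377 = 3198083.213 m.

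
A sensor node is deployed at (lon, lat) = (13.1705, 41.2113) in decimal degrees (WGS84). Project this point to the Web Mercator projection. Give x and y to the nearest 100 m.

Web Mercator is spherical with R = a = 6378137 m.
x = R·λ = 6378137 × 0.229868589 = 1466133.353 m.
y = R·ln tan(π/4 + φ/2) = 6378137 × 0.790757317 = 5043558.501 m.

x 1466100 m, y 5043600 m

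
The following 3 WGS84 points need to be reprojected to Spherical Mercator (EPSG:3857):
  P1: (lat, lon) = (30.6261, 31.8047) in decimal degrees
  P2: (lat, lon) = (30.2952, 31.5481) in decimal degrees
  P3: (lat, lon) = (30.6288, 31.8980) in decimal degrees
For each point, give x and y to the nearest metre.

P1: x 3540483 m, y 3584286 m; P2: x 3511918 m, y 3541552 m; P3: x 3550869 m, y 3584635 m

Web Mercator: x = R·λ, y = R·ln tan(π/4+φ/2), R = 6378137 m.
P1 (30.6261°, 31.8047°) → (3540483.009, 3584285.720) m.
P2 (30.2952°, 31.5481°) → (3511918.427, 3541551.768) m.
P3 (30.6288°, 31.8980°) → (3550869.117, 3584635.009) m.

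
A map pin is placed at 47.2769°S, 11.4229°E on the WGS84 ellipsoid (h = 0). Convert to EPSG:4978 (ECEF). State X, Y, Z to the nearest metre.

X 4249253 m, Y 858567 m, Z -4662705 m

WGS84: a = 6378137 m, e² = 0.006694380; N(φ) = a/√(1−e²sin²φ) = 6389690.231 m.
X = (N+h)·cosφ·cosλ = 4249253.407 m; Y = (N+h)·cosφ·sinλ = 858567.315 m; Z = (N(1−e²)+h)·sinφ = -4662704.910 m.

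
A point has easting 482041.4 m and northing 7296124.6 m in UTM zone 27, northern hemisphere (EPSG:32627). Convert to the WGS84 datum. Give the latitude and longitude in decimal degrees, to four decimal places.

lat 65.7861°, lon -21.3924°

Zone 27N: λ₀ = -21°, k₀ = 0.9996, false easting 500000 m.
Meridian distance M = (N − FN)/k₀ = 7299044.2 m.
Inverse transverse Mercator on WGS84 gives φ = 65.78610032°, λ = -21.39239917°.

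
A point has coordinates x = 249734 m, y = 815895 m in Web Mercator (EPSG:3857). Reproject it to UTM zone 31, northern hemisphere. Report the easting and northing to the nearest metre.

E 416486 m, N 808023 m

Web Mercator inverse (R = 6378137 m) → φ = 7.30940180°, λ = 2.24339869°.
UTM 31N forward: E = 416486.498 m, N = 808022.547 m.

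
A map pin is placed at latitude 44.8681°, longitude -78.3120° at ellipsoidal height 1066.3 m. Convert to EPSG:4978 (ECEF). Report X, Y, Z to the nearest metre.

WGS84: a = 6378137 m, e² = 0.006694380; N(φ) = a/√(1−e²sin²φ) = 6388788.896 m.
X = (N+h)·cosφ·cosλ = 917433.924 m; Y = (N+h)·cosφ·sinλ = -4434798.108 m; Z = (N(1−e²)+h)·sinφ = 4477723.888 m.

X 917434 m, Y -4434798 m, Z 4477724 m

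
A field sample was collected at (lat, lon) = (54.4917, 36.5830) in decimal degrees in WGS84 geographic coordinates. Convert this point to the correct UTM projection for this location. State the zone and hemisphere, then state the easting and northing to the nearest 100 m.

Zone 37N: E 343500 m, N 6040900 m

Longitude 36.5830° lies in the 6° band [36°, 42°), giving zone 37; latitude is north of the equator, so 37N.
Zone 37 central meridian λ₀ = 6×37 − 183 = 39°; Δλ = -2.4170°.
Transverse Mercator on WGS84 with k₀ = 0.9996 gives E = 343454.746 m, N = 6040919.208 m.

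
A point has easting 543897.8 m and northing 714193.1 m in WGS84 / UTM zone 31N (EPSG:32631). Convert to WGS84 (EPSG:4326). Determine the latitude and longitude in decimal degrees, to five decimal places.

Zone 31N: λ₀ = 3°, k₀ = 0.9996, false easting 500000 m.
Meridian distance M = (N − FN)/k₀ = 714478.9 m.
Inverse transverse Mercator on WGS84 gives φ = 6.46109985°, λ = 3.39700018°.

lat 6.46110°, lon 3.39700°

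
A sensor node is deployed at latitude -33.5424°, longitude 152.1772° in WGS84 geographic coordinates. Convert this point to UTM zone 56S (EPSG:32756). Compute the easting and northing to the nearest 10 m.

E 423610 m, N 6288280 m

Zone 56 central meridian λ₀ = 6×56 − 183 = 153°; Δλ = -0.8228°.
Transverse Mercator on WGS84 with k₀ = 0.9996 gives E = 423610.163 m, N = 6288276.828 m.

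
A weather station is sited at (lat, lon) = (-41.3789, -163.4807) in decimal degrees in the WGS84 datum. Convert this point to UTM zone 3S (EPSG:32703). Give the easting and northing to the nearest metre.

Zone 3 central meridian λ₀ = 6×3 − 183 = -165°; Δλ = +1.5193°.
Transverse Mercator on WGS84 with k₀ = 0.9996 gives E = 627042.835 m, N = 5418066.478 m.

E 627043 m, N 5418066 m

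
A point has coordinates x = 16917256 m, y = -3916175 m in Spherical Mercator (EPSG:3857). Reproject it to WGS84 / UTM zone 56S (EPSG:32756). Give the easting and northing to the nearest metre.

E 403978 m, N 6330825 m

Web Mercator inverse (R = 6378137 m) → φ = -33.15710019°, λ = 151.97029630°.
UTM 56S forward: E = 403978.110 m, N = 6330824.745 m.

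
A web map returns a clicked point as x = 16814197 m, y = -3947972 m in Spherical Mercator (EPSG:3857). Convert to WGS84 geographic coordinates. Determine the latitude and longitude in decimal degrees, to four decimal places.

R = 6378137 m. λ = x/R = 151.04450155°.
φ = 2·arctan(exp(y/R)) − 90° = 2·arctan(0.53849) − 90° = -33.39590194°.

lat -33.3959°, lon 151.0445°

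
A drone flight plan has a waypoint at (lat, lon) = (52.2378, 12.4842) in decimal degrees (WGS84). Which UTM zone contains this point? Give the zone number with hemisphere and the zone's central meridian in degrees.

Zone 33N, central meridian 15°

UTM zone = ⌊(λ + 180)/6⌋ + 1; 12.4842° ∈ [12°, 18°) → zone 33.
Hemisphere: N (φ ≥ 0).
Central meridian λ₀ = 6×33 − 183 = 15°.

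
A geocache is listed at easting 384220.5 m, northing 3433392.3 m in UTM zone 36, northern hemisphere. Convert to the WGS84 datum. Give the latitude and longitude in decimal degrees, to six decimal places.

Zone 36N: λ₀ = 33°, k₀ = 0.9996, false easting 500000 m.
Meridian distance M = (N − FN)/k₀ = 3434766.2 m.
Inverse transverse Mercator on WGS84 gives φ = 31.02849993°, λ = 31.78690006°.

lat 31.028500°, lon 31.786900°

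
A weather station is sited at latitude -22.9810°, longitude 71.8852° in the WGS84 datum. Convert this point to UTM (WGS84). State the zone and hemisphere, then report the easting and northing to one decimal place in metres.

Zone 42S: E 795808.6 m, N 7455674.0 m

Longitude 71.8852° lies in the 6° band [66°, 72°), giving zone 42; latitude is south of the equator, so 42S.
Zone 42 central meridian λ₀ = 6×42 − 183 = 69°; Δλ = +2.8852°.
Transverse Mercator on WGS84 with k₀ = 0.9996 gives E = 795808.572 m, N = 7455673.996 m.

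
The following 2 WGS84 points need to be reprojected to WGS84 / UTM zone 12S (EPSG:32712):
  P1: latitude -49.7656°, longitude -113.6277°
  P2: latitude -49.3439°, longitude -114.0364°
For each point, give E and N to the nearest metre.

UTM zone 12S: λ₀ = -111°, k₀ = 0.9996.
P1 (-49.7656°, -113.6277°) → (310777.340, 4484116.882) m.
P2 (-49.3439°, -114.0364°) → (279458.614, 4529878.100) m.

P1: E 310777 m, N 4484117 m; P2: E 279459 m, N 4529878 m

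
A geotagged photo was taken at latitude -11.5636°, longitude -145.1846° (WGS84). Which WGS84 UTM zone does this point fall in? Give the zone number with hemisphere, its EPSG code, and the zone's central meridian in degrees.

Zone 6S (EPSG:32706), central meridian -147°

UTM zone = ⌊(λ + 180)/6⌋ + 1; -145.1846° ∈ [-150°, -144°) → zone 6.
Hemisphere: S (φ < 0).
Central meridian λ₀ = 6×6 − 183 = -147°.
EPSG code: 32706.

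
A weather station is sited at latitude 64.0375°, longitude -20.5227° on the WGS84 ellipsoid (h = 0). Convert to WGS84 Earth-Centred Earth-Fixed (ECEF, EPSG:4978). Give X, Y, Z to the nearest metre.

X 2622129 m, Y -981558 m, Z 5711546 m

WGS84: a = 6378137 m, e² = 0.006694380; N(φ) = a/√(1−e²sin²φ) = 6395464.608 m.
X = (N+h)·cosφ·cosλ = 2622128.938 m; Y = (N+h)·cosφ·sinλ = -981558.096 m; Z = (N(1−e²)+h)·sinφ = 5711546.277 m.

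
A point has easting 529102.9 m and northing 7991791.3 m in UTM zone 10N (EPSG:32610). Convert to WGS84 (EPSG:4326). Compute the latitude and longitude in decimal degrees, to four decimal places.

lat 72.0238°, lon -122.1551°

Zone 10N: λ₀ = -123°, k₀ = 0.9996, false easting 500000 m.
Meridian distance M = (N − FN)/k₀ = 7994989.3 m.
Inverse transverse Mercator on WGS84 gives φ = 72.02379994°, λ = -122.15509946°.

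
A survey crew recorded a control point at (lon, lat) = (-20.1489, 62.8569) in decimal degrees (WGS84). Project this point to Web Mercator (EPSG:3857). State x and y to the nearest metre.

Web Mercator is spherical with R = a = 6378137 m.
x = R·λ = 6378137 × -0.351664646 = -2242965.288 m.
y = R·ln tan(π/4 + φ/2) = 6378137 × 1.421300318 = 9065248.147 m.

x -2242965 m, y 9065248 m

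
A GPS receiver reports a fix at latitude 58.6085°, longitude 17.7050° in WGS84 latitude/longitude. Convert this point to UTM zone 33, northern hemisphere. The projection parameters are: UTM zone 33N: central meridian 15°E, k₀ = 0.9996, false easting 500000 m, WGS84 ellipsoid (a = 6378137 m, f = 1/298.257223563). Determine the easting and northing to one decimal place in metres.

Zone 33 central meridian λ₀ = 6×33 − 183 = 15°; Δλ = +2.7050°.
Transverse Mercator on WGS84 with k₀ = 0.9996 gives E = 657142.262 m, N = 6499626.987 m.

E 657142.3 m, N 6499627.0 m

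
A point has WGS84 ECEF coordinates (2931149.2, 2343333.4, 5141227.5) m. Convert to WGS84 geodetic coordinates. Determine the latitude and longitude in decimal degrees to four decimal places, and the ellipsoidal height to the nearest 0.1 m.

λ = atan2(Y, X) = 38.64090016°; p = √(X²+Y²) = 3752712.0 m.
Bowring's method on WGS84 (a = 6378137 m, b = 6356752.314 m) gives φ = 54.05639938°, h = 983.590 m.

lat 54.0564°, lon 38.6409°, h 983.6 m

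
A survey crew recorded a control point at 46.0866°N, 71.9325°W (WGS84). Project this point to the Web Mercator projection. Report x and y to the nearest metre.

Web Mercator is spherical with R = a = 6378137 m.
x = R·λ = 6378137 × -1.255458964 = -8007489.271 m.
y = R·ln tan(π/4 + φ/2) = 6378137 × 0.908453018 = 5794237.808 m.

x -8007489 m, y 5794238 m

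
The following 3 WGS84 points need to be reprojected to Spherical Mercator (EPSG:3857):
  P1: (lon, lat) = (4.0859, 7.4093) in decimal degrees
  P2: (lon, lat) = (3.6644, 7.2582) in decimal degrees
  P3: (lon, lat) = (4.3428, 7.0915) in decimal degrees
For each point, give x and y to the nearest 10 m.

Web Mercator: x = R·λ, y = R·ln tan(π/4+φ/2), R = 6378137 m.
P1 (7.4093°, 4.0859°) → (454840.307, 827107.987) m.
P2 (7.2582°, 3.6644°) → (407919.142, 810148.872) m.
P3 (7.0915°, 4.3428°) → (483438.285, 791445.451) m.

P1: x 454840 m, y 827110 m; P2: x 407920 m, y 810150 m; P3: x 483440 m, y 791450 m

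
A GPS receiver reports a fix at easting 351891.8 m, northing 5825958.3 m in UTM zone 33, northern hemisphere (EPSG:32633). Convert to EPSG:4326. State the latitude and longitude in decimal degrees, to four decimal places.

Zone 33N: λ₀ = 15°, k₀ = 0.9996, false easting 500000 m.
Meridian distance M = (N − FN)/k₀ = 5828289.6 m.
Inverse transverse Mercator on WGS84 gives φ = 52.56350021°, λ = 12.81489926°.

lat 52.5635°, lon 12.8149°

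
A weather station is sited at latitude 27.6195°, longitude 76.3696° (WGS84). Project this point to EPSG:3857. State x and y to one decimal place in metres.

x 8501425.0 m, y 3201085.6 m

Web Mercator is spherical with R = a = 6378137 m.
x = R·λ = 6378137 × 1.332900968 = 8501424.984 m.
y = R·ln tan(π/4 + φ/2) = 6378137 × 0.501884107 = 3201085.592 m.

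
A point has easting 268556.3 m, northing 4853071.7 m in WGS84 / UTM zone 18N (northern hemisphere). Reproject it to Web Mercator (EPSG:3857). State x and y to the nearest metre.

Unproject from UTM 18N (λ₀ = -75°) → φ = 43.79449955°, λ = -77.87679995°.
Web Mercator (R = 6378137 m): x = -8669205.715 m, y = 5433695.395 m.

x -8669206 m, y 5433695 m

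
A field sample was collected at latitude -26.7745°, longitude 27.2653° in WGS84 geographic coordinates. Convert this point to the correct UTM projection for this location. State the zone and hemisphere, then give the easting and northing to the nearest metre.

Longitude 27.2653° lies in the 6° band [24°, 30°), giving zone 35; latitude is south of the equator, so 35S.
Zone 35 central meridian λ₀ = 6×35 − 183 = 27°; Δλ = +0.2653°.
Transverse Mercator on WGS84 with k₀ = 0.9996 gives E = 526374.146 m, N = 7038513.051 m.

Zone 35S: E 526374 m, N 7038513 m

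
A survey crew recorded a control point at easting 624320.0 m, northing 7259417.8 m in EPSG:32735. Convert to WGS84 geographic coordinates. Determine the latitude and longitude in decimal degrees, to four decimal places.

Zone 35S: λ₀ = 27°, k₀ = 0.9996, false easting 500000 m, false northing 10000000 m.
Meridian distance M = (N − FN)/k₀ = -2741678.9 m.
Inverse transverse Mercator on WGS84 gives φ = -24.77489966°, λ = 28.22969971°.

lat -24.7749°, lon 28.2297°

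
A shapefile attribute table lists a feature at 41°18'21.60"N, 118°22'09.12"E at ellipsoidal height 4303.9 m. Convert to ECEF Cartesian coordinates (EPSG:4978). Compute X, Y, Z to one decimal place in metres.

WGS84: a = 6378137 m, e² = 0.006694380; N(φ) = a/√(1−e²sin²φ) = 6387459.215 m.
X = (N+h)·cosφ·cosλ = -2281420.120 m; Y = (N+h)·cosφ·sinλ = 4224824.964 m; Z = (N(1−e²)+h)·sinφ = 4190852.061 m.

X -2281420.1 m, Y 4224825.0 m, Z 4190852.1 m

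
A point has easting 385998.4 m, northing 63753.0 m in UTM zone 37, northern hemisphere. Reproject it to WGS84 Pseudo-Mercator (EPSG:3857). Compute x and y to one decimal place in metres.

Unproject from UTM 37N (λ₀ = 39°) → φ = 0.57670037°, λ = 37.97549980°.
Web Mercator (R = 6378137 m): x = 4227413.301 m, y = 64199.076 m.

x 4227413.3 m, y 64199.1 m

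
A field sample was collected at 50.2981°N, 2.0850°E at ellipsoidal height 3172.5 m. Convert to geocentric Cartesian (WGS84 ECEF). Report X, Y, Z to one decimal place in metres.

WGS84: a = 6378137 m, e² = 0.006694380; N(φ) = a/√(1−e²sin²φ) = 6390811.979 m.
X = (N+h)·cosφ·cosλ = 4081730.558 m; Y = (N+h)·cosφ·sinλ = 148600.244 m; Z = (N(1−e²)+h)·sinφ = 4886477.422 m.

X 4081730.6 m, Y 148600.2 m, Z 4886477.4 m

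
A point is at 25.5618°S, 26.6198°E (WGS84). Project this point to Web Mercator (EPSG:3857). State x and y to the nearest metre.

Web Mercator is spherical with R = a = 6378137 m.
x = R·λ = 6378137 × 0.464603156 = 2963302.581 m.
y = R·ln tan(π/4 + φ/2) = 6378137 × -0.461719221 = -2944908.444 m.

x 2963303 m, y -2944908 m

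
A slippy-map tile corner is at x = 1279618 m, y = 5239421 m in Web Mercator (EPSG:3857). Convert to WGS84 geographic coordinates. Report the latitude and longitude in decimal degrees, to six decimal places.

lat 42.521503°, lon 11.495004°

R = 6378137 m. λ = x/R = 11.49500407°.
φ = 2·arctan(exp(y/R)) − 90° = 2·arctan(2.27383) − 90° = 42.52150286°.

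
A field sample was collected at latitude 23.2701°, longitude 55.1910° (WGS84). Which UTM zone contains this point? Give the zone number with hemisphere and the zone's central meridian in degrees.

Zone 40N, central meridian 57°

UTM zone = ⌊(λ + 180)/6⌋ + 1; 55.1910° ∈ [54°, 60°) → zone 40.
Hemisphere: N (φ ≥ 0).
Central meridian λ₀ = 6×40 − 183 = 57°.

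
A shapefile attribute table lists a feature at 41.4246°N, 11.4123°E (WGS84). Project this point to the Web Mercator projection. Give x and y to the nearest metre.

x 1270411 m, y 5075173 m

Web Mercator is spherical with R = a = 6378137 m.
x = R·λ = 6378137 × 0.199182210 = 1270411.425 m.
y = R·ln tan(π/4 + φ/2) = 6378137 × 0.795714053 = 5075173.241 m.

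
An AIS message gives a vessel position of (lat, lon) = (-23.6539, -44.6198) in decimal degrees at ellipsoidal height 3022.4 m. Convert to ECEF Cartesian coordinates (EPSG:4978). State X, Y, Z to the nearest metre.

X 4162652 m, Y -4107771 m, Z -2544431 m

WGS84: a = 6378137 m, e² = 0.006694380; N(φ) = a/√(1−e²sin²φ) = 6381576.306 m.
X = (N+h)·cosφ·cosλ = 4162652.234 m; Y = (N+h)·cosφ·sinλ = -4107771.035 m; Z = (N(1−e²)+h)·sinφ = -2544430.631 m.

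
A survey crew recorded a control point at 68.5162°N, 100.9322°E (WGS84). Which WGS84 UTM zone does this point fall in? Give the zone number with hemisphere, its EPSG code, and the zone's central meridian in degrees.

UTM zone = ⌊(λ + 180)/6⌋ + 1; 100.9322° ∈ [96°, 102°) → zone 47.
Hemisphere: N (φ ≥ 0).
Central meridian λ₀ = 6×47 − 183 = 99°.
EPSG code: 32647.

Zone 47N (EPSG:32647), central meridian 99°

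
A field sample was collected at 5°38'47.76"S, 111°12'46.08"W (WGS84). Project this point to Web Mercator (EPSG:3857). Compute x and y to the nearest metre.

x -12380152 m, y -629597 m

Web Mercator is spherical with R = a = 6378137 m.
x = R·λ = 6378137 × -1.941029530 = -12380152.266 m.
y = R·ln tan(π/4 + φ/2) = 6378137 × -0.098711680 = -629596.617 m.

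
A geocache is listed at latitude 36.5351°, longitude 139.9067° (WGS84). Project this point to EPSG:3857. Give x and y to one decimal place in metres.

Web Mercator is spherical with R = a = 6378137 m.
x = R·λ = 6378137 × 2.441832561 = 15574342.603 m.
y = R·ln tan(π/4 + φ/2) = 6378137 × 0.685858946 = 4374502.322 m.

x 15574342.6 m, y 4374502.3 m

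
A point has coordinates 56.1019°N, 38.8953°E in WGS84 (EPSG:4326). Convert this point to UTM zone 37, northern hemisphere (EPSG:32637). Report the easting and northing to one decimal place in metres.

Zone 37 central meridian λ₀ = 6×37 − 183 = 39°; Δλ = -0.1047°.
Transverse Mercator on WGS84 with k₀ = 0.9996 gives E = 493487.283 m, N = 6217425.815 m.

E 493487.3 m, N 6217425.8 m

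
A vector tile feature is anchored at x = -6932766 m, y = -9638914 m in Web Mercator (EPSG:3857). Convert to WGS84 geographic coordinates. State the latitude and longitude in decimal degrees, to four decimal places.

lat -65.1157°, lon -62.2781°

R = 6378137 m. λ = x/R = -62.27809659°.
φ = 2·arctan(exp(y/R)) − 90° = 2·arctan(0.22064) − 90° = -65.11570154°.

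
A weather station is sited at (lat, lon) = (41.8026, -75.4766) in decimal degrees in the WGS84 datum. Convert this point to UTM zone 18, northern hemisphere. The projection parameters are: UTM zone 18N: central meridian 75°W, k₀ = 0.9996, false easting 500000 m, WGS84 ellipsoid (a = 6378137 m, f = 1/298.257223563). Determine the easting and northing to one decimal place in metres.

Zone 18 central meridian λ₀ = 6×18 − 183 = -75°; Δλ = -0.4766°.
Transverse Mercator on WGS84 with k₀ = 0.9996 gives E = 460407.315 m, N = 4627969.272 m.

E 460407.3 m, N 4627969.3 m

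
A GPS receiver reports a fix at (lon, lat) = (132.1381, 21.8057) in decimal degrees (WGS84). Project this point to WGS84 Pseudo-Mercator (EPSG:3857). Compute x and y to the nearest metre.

Web Mercator is spherical with R = a = 6378137 m.
x = R·λ = 6378137 × 2.306244912 = 14709546.006 m.
y = R·ln tan(π/4 + φ/2) = 6378137 × 0.390115973 = 2488213.122 m.

x 14709546 m, y 2488213 m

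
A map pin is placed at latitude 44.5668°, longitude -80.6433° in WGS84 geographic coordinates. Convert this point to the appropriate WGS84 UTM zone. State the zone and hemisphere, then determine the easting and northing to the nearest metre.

Longitude -80.6433° lies in the 6° band [-84°, -78°), giving zone 17; latitude is north of the equator, so 17N.
Zone 17 central meridian λ₀ = 6×17 − 183 = -81°; Δλ = +0.3567°.
Transverse Mercator on WGS84 with k₀ = 0.9996 gives E = 528324.454 m, N = 4934891.076 m.

Zone 17N: E 528324 m, N 4934891 m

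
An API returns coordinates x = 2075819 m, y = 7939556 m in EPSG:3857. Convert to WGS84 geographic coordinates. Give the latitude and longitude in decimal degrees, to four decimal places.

R = 6378137 m. λ = x/R = 18.64739935°.
φ = 2·arctan(exp(y/R)) − 90° = 2·arctan(3.47227) − 90° = 57.86760141°.

lat 57.8676°, lon 18.6474°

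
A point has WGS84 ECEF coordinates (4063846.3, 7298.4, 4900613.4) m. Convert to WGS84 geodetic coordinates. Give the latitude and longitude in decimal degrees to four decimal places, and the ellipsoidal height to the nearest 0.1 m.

lat 50.5216°, lon 0.1029°, h 949.4 m

λ = atan2(Y, X) = 0.10289933°; p = √(X²+Y²) = 4063852.9 m.
Bowring's method on WGS84 (a = 6378137 m, b = 6356752.314 m) gives φ = 50.52160049°, h = 949.402 m.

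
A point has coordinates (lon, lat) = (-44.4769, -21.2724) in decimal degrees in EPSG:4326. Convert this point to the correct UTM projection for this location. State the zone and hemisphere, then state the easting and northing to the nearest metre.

Zone 23S: E 554266 m, N 7647615 m

Longitude -44.4769° lies in the 6° band [-48°, -42°), giving zone 23; latitude is south of the equator, so 23S.
Zone 23 central meridian λ₀ = 6×23 − 183 = -45°; Δλ = +0.5231°.
Transverse Mercator on WGS84 with k₀ = 0.9996 gives E = 554266.473 m, N = 7647614.748 m.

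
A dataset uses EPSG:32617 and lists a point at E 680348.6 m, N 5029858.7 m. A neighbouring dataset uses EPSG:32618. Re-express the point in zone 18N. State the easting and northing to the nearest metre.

E 210754 m, N 5033922 m

UTM 17N → geographic: φ = 45.39900018°, λ = -78.69569956°.
UTM 18N (λ₀ = -75°) forward: E = 210753.637 m, N = 5033922.444 m.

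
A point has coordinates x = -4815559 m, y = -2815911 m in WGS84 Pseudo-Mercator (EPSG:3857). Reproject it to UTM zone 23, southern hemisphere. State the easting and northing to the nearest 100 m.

Web Mercator inverse (R = 6378137 m) → φ = -24.51190344°, λ = -43.25890251°.
UTM 23S forward: E = 676399.287 m, N = 7287984.528 m.

E 676400 m, N 7288000 m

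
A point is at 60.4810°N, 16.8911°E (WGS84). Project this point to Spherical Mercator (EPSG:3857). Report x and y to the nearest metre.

x 1880309 m, y 8507615 m

Web Mercator is spherical with R = a = 6378137 m.
x = R·λ = 6378137 × 0.294805309 = 1880308.651 m.
y = R·ln tan(π/4 + φ/2) = 6378137 × 1.333871431 = 8507614.725 m.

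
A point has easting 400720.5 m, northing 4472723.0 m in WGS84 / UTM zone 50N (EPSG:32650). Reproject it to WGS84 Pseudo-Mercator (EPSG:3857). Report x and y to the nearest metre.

x 12894148 m, y 4924124 m

Unproject from UTM 50N (λ₀ = 117°) → φ = 40.39919997°, λ = 115.83009971°.
Web Mercator (R = 6378137 m): x = 12894147.718 m, y = 4924123.642 m.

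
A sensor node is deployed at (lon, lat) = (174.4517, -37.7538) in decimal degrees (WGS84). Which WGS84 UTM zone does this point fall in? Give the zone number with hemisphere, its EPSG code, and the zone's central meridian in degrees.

Zone 60S (EPSG:32760), central meridian 177°

UTM zone = ⌊(λ + 180)/6⌋ + 1; 174.4517° ∈ [174°, 180°) → zone 60.
Hemisphere: S (φ < 0).
Central meridian λ₀ = 6×60 − 183 = 177°.
EPSG code: 32760.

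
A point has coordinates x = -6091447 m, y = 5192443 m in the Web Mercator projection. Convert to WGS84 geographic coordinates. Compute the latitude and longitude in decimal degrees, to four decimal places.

lat 42.2097°, lon -54.7204°

R = 6378137 m. λ = x/R = -54.72039943°.
φ = 2·arctan(exp(y/R)) − 90° = 2·arctan(2.25714) − 90° = 42.20969714°.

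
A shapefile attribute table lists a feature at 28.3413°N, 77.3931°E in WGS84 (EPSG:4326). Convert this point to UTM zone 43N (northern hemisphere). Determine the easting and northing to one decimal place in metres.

E 734587.8 m, N 3137337.4 m

Zone 43 central meridian λ₀ = 6×43 − 183 = 75°; Δλ = +2.3931°.
Transverse Mercator on WGS84 with k₀ = 0.9996 gives E = 734587.843 m, N = 3137337.434 m.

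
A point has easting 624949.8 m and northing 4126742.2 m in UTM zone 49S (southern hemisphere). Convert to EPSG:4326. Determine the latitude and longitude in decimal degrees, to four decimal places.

lat -52.9943°, lon 112.8617°

Zone 49S: λ₀ = 111°, k₀ = 0.9996, false easting 500000 m, false northing 10000000 m.
Meridian distance M = (N − FN)/k₀ = -5875608.0 m.
Inverse transverse Mercator on WGS84 gives φ = -52.99430006°, λ = 112.86170012°.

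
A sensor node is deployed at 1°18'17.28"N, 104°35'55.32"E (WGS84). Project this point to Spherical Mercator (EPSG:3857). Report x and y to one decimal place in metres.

x 11643874.0 m, y 145262.2 m

Web Mercator is spherical with R = a = 6378137 m.
x = R·λ = 6378137 × 1.825591708 = 11643874.022 m.
y = R·ln tan(π/4 + φ/2) = 6378137 × 0.022775025 = 145262.228 m.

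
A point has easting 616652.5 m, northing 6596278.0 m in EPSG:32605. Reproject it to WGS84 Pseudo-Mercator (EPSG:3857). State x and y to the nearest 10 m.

Unproject from UTM 5N (λ₀ = -153°) → φ = 59.48870020°, λ = -150.94010066°.
Web Mercator (R = 6378137 m): x = -16802575.146 m, y = 8286771.931 m.

x -16802580 m, y 8286770 m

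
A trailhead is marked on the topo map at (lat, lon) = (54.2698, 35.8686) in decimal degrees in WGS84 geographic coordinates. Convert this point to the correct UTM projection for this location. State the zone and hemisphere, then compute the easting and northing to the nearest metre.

Zone 36N: E 686793 m, N 6017338 m

Longitude 35.8686° lies in the 6° band [30°, 36°), giving zone 36; latitude is north of the equator, so 36N.
Zone 36 central meridian λ₀ = 6×36 − 183 = 33°; Δλ = +2.8686°.
Transverse Mercator on WGS84 with k₀ = 0.9996 gives E = 686792.661 m, N = 6017337.643 m.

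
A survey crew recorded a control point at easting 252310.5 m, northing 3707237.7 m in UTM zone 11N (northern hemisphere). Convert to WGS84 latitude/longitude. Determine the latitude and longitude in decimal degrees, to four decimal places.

Zone 11N: λ₀ = -117°, k₀ = 0.9996, false easting 500000 m.
Meridian distance M = (N − FN)/k₀ = 3708721.2 m.
Inverse transverse Mercator on WGS84 gives φ = 33.47599990°, λ = -119.66549978°.

lat 33.4760°, lon -119.6655°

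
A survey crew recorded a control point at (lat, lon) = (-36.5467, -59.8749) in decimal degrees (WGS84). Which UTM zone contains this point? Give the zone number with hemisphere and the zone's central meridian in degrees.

UTM zone = ⌊(λ + 180)/6⌋ + 1; -59.8749° ∈ [-60°, -54°) → zone 21.
Hemisphere: S (φ < 0).
Central meridian λ₀ = 6×21 − 183 = -57°.

Zone 21S, central meridian -57°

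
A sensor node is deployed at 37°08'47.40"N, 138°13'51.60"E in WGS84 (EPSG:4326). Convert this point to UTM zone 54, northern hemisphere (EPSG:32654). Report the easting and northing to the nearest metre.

E 254073 m, N 4114714 m

Zone 54 central meridian λ₀ = 6×54 − 183 = 141°; Δλ = -2.7690°.
Transverse Mercator on WGS84 with k₀ = 0.9996 gives E = 254072.602 m, N = 4114714.368 m.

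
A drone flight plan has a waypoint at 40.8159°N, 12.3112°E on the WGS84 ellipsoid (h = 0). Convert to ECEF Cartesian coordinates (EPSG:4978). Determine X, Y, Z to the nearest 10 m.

X 4722820 m, Y 1030710 m, Z 4146970 m

WGS84: a = 6378137 m, e² = 0.006694380; N(φ) = a/√(1−e²sin²φ) = 6387277.540 m.
X = (N+h)·cosφ·cosλ = 4722816.528 m; Y = (N+h)·cosφ·sinλ = 1030707.663 m; Z = (N(1−e²)+h)·sinφ = 4146971.870 m.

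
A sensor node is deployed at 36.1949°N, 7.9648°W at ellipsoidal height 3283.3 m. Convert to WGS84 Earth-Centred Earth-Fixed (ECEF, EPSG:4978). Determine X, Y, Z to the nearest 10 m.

WGS84: a = 6378137 m, e² = 0.006694380; N(φ) = a/√(1−e²sin²φ) = 6385595.045 m.
X = (N+h)·cosφ·cosλ = 5106170.054 m; Y = (N+h)·cosφ·sinλ = -714426.710 m; Z = (N(1−e²)+h)·sinφ = 3747604.935 m.

X 5106170 m, Y -714430 m, Z 3747600 m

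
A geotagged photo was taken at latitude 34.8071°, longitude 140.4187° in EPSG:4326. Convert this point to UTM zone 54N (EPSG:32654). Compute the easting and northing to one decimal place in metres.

E 446830.9 m, N 3851805.5 m

Zone 54 central meridian λ₀ = 6×54 − 183 = 141°; Δλ = -0.5813°.
Transverse Mercator on WGS84 with k₀ = 0.9996 gives E = 446830.909 m, N = 3851805.489 m.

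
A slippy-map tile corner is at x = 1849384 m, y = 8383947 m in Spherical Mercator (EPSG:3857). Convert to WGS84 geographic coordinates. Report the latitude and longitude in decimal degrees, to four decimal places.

lat 59.9290°, lon 16.6133°

R = 6378137 m. λ = x/R = 16.61329913°.
φ = 2·arctan(exp(y/R)) − 90° = 2·arctan(3.72282) − 90° = 59.92899794°.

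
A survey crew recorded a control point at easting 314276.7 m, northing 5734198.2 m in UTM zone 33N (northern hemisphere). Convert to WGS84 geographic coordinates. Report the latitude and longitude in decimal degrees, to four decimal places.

lat 51.7279°, lon 12.3107°

Zone 33N: λ₀ = 15°, k₀ = 0.9996, false easting 500000 m.
Meridian distance M = (N − FN)/k₀ = 5736492.8 m.
Inverse transverse Mercator on WGS84 gives φ = 51.72790016°, λ = 12.31070059°.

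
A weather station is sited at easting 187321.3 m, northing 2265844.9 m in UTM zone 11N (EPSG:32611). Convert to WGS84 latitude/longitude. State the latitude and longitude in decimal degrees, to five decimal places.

lat 20.46540°, lon -119.99700°

Zone 11N: λ₀ = -117°, k₀ = 0.9996, false easting 500000 m.
Meridian distance M = (N − FN)/k₀ = 2266751.6 m.
Inverse transverse Mercator on WGS84 gives φ = 20.46539973°, λ = -119.99700030°.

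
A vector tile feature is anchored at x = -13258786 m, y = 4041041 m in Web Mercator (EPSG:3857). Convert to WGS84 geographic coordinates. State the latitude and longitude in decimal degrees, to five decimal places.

lat 34.09110°, lon -119.10570°

R = 6378137 m. λ = x/R = -119.10570113°.
φ = 2·arctan(exp(y/R)) − 90° = 2·arctan(1.88434) − 90° = 34.09109926°.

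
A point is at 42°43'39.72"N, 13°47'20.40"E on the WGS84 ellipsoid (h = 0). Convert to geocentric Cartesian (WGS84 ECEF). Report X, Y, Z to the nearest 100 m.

X 4557300 m, Y 1118500 m, Z 4305300 m

WGS84: a = 6378137 m, e² = 0.006694380; N(φ) = a/√(1−e²sin²φ) = 6387988.407 m.
X = (N+h)·cosφ·cosλ = 4557292.521 m; Y = (N+h)·cosφ·sinλ = 1118450.727 m; Z = (N(1−e²)+h)·sinφ = 4305329.495 m.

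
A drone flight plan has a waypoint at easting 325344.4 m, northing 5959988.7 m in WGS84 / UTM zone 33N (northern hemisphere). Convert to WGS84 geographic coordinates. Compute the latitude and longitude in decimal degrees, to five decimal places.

lat 53.75920°, lon 12.35050°

Zone 33N: λ₀ = 15°, k₀ = 0.9996, false easting 500000 m.
Meridian distance M = (N − FN)/k₀ = 5962373.6 m.
Inverse transverse Mercator on WGS84 gives φ = 53.75920016°, λ = 12.35049924°.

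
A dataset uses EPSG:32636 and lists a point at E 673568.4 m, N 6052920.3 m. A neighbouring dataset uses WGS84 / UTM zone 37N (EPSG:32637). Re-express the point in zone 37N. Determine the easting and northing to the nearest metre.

UTM 36N → geographic: φ = 54.59389984°, λ = 35.68660056°.
UTM 37N (λ₀ = 39°) forward: E = 285950.563 m, N = 6054649.495 m.

E 285951 m, N 6054649 m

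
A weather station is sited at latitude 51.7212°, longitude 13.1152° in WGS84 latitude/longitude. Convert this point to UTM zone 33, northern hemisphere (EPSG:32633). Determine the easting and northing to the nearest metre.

E 369811 m, N 5731711 m

Zone 33 central meridian λ₀ = 6×33 − 183 = 15°; Δλ = -1.8848°.
Transverse Mercator on WGS84 with k₀ = 0.9996 gives E = 369810.618 m, N = 5731711.265 m.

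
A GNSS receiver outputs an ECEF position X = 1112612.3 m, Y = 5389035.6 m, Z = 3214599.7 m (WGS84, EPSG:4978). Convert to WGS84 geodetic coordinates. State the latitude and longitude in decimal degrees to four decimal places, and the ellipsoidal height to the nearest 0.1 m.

λ = atan2(Y, X) = 78.33470021°; p = √(X²+Y²) = 5502691.2 m.
Bowring's method on WGS84 (a = 6378137 m, b = 6356752.314 m) gives φ = 30.46080026°, h = 178.115 m.

lat 30.4608°, lon 78.3347°, h 178.1 m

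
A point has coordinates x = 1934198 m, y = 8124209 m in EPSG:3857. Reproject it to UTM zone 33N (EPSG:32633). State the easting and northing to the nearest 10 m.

E 637470 m, N 6513440 m

Web Mercator inverse (R = 6378137 m) → φ = 58.73910096°, λ = 17.37519626°.
UTM 33N forward: E = 637473.217 m, N = 6513437.659 m.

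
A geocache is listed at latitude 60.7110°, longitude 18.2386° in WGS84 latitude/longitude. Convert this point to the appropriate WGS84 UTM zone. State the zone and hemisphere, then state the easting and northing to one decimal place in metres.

Longitude 18.2386° lies in the 6° band [18°, 24°), giving zone 34; latitude is north of the equator, so 34N.
Zone 34 central meridian λ₀ = 6×34 − 183 = 21°; Δλ = -2.7614°.
Transverse Mercator on WGS84 with k₀ = 0.9996 gives E = 349322.815 m, N = 6733765.633 m.

Zone 34N: E 349322.8 m, N 6733765.6 m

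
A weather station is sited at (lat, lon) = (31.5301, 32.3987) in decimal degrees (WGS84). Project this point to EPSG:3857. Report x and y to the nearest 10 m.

Web Mercator is spherical with R = a = 6378137 m.
x = R·λ = 6378137 × 0.565463988 = 3606606.786 m.
y = R·ln tan(π/4 + φ/2) = 6378137 × 0.580386683 = 3701785.777 m.

x 3606610 m, y 3701790 m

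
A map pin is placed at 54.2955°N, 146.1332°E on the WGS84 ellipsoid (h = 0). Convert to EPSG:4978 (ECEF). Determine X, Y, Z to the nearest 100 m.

WGS84: a = 6378137 m, e² = 0.006694380; N(φ) = a/√(1−e²sin²φ) = 6392261.313 m.
X = (N+h)·cosφ·cosλ = -3097612.120 m; Y = (N+h)·cosφ·sinλ = 2078904.581 m; Z = (N(1−e²)+h)·sinφ = 5156008.230 m.

X -3097600 m, Y 2078900 m, Z 5156000 m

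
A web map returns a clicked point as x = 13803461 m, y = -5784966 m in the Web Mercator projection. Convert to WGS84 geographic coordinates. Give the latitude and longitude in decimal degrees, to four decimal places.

lat -46.0288°, lon 123.9986°

R = 6378137 m. λ = x/R = 123.99859990°.
φ = 2·arctan(exp(y/R)) − 90° = 2·arctan(0.40373) − 90° = -46.02880223°.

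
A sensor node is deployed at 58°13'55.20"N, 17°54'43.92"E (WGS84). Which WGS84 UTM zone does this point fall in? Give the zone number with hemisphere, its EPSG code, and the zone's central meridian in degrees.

Zone 33N (EPSG:32633), central meridian 15°

UTM zone = ⌊(λ + 180)/6⌋ + 1; 17.9122° ∈ [12°, 18°) → zone 33.
Hemisphere: N (φ ≥ 0).
Central meridian λ₀ = 6×33 − 183 = 15°.
EPSG code: 32633.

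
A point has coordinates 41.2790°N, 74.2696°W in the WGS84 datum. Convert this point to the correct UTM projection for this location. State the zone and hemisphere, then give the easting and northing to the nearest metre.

Longitude -74.2696° lies in the 6° band [-78°, -72°), giving zone 18; latitude is north of the equator, so 18N.
Zone 18 central meridian λ₀ = 6×18 − 183 = -75°; Δλ = +0.7304°.
Transverse Mercator on WGS84 with k₀ = 0.9996 gives E = 561168.218 m, N = 4569986.684 m.

Zone 18N: E 561168 m, N 4569987 m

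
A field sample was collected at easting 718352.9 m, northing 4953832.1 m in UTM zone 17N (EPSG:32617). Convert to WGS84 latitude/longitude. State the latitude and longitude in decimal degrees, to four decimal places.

lat 44.7046°, lon -78.2437°

Zone 17N: λ₀ = -81°, k₀ = 0.9996, false easting 500000 m.
Meridian distance M = (N − FN)/k₀ = 4955814.4 m.
Inverse transverse Mercator on WGS84 gives φ = 44.70460004°, λ = -78.24370038°.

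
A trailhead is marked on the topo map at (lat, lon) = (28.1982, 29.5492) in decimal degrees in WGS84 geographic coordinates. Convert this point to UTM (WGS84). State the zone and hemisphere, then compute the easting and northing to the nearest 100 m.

Longitude 29.5492° lies in the 6° band [24°, 30°), giving zone 35; latitude is north of the equator, so 35N.
Zone 35 central meridian λ₀ = 6×35 − 183 = 27°; Δλ = +2.5492°.
Transverse Mercator on WGS84 with k₀ = 0.9996 gives E = 750229.693 m, N = 3121789.786 m.

Zone 35N: E 750200 m, N 3121800 m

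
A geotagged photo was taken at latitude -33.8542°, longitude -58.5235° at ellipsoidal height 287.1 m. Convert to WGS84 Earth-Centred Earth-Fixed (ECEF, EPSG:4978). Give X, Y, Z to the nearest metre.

X 2768706 m, Y -4522280 m, Z -3533188 m

WGS84: a = 6378137 m, e² = 0.006694380; N(φ) = a/√(1−e²sin²φ) = 6384772.734 m.
X = (N+h)·cosφ·cosλ = 2768706.130 m; Y = (N+h)·cosφ·sinλ = -4522280.158 m; Z = (N(1−e²)+h)·sinφ = -3533187.572 m.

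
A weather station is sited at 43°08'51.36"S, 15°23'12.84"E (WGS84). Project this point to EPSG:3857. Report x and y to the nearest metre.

x 1712862 m, y -5334465 m

Web Mercator is spherical with R = a = 6378137 m.
x = R·λ = 6378137 × 0.268552067 = 1712861.873 m.
y = R·ln tan(π/4 + φ/2) = 6378137 × -0.836367285 = -5334465.125 m.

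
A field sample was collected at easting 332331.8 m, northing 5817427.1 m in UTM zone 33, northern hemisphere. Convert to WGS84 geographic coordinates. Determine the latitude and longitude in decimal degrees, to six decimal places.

lat 52.481200°, lon 12.530900°

Zone 33N: λ₀ = 15°, k₀ = 0.9996, false easting 500000 m.
Meridian distance M = (N − FN)/k₀ = 5819755.0 m.
Inverse transverse Mercator on WGS84 gives φ = 52.48120022°, λ = 12.53090006°.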